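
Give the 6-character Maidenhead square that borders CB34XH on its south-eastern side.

CB44ag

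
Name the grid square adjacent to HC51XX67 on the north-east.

HC51xx78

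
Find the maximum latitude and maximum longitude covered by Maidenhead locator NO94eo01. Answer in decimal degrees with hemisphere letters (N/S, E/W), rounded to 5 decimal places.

Field N=13, O=14: +13·20° lon, +14·10° lat → SW at lon 80°, lat 50°.
Square 9, 4: +9·2° lon, +4·1° lat → SW at lon 98°, lat 54°.
Subsquare e=4, o=14: +4·0.0833333° lon, +14·0.0416667° lat → SW at lon 98.3333°, lat 54.5833°.
Extended square 0, 1: +0·0.00833333° lon, +1·0.00416667° lat → SW at lon 98.3333°, lat 54.5875°.
Cell spans 0.00833333° lon × 0.00416667° lat. NE corner is SW corner plus one full cell.
latitude 54.59167° N, longitude 98.34167° E.

54.59167° N, 98.34167° E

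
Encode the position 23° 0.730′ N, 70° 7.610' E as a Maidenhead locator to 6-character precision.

ML53ba

Offset from 180°W / 90°S: lon 250.1268°, lat 113.0122°.
Field: lon ⌊250.1268/20⌋ = 12 → M; lat ⌊113.0122/10⌋ = 11 → L.
Square: lon ⌊10.1268/2⌋ = 5; lat ⌊3.0122/1⌋ = 3.
Subsquare: lon ⌊0.1268/0.0833333⌋ = 1 → b; lat ⌊0.0122/0.0416667⌋ = 0 → a.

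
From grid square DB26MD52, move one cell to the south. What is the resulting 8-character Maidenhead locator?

DB26md51

Latitude extended square 2; −1 → 1.
The longitude characters are unchanged.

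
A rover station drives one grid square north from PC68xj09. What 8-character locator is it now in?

PC68xk00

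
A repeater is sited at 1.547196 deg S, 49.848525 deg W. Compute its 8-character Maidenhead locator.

Add 180° to longitude and 90° to latitude: 130.15148, 88.45280.
Field (20°×10°, letters A–R): lon ⌊130.15148/20⌋ = 6 → G; lat ⌊88.45280/10⌋ = 8 → I.
Square (2°×1°, digits 0–9): lon ⌊10.15148/2⌋ = 5; lat ⌊8.45280/1⌋ = 8.
Subsquare (5′×2.5′, letters a–x): lon ⌊0.15148/0.0833333⌋ = 1 → b; lat ⌊0.45280/0.0416667⌋ = 10 → k.
Extended square (30″×15″, digits 0–9): lon ⌊0.06814/0.00833333⌋ = 8; lat ⌊0.03614/0.00416667⌋ = 8.

GI58bk88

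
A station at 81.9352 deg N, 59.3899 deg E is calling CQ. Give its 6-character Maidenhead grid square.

LR91qw

Offset from 180°W / 90°S: lon 239.3899°, lat 171.9352°.
Field: lon ⌊239.3899/20⌋ = 11 → L; lat ⌊171.9352/10⌋ = 17 → R.
Square: lon ⌊19.3899/2⌋ = 9; lat ⌊1.9352/1⌋ = 1.
Subsquare: lon ⌊1.3899/0.0833333⌋ = 16 → q; lat ⌊0.9352/0.0416667⌋ = 22 → w.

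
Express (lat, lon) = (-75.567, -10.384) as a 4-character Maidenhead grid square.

Add 180° to longitude and 90° to latitude: 169.62, 14.43.
Field: 169.62/20 → 8 → I, 14.43/10 → 1 → B; chars IB.
Square: 9.62/2 → 4, 4.43/1 → 4; chars 44.

IB44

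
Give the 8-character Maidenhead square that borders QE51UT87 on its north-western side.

Longitude extended square 8; −1 → 7.
Latitude extended square 7; +1 → 8.

QE51ut78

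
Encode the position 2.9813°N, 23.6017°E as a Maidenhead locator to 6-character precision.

KJ12tx

Offset from 180°W / 90°S: lon 203.6017°, lat 92.9813°.
Field (20°×10°, letters A–R): 203.6017/20 → 10 → K, 92.9813/10 → 9 → J; chars KJ.
Square (2°×1°, digits 0–9): 3.6017/2 → 1, 2.9813/1 → 2; chars 12.
Subsquare (5′×2.5′, letters a–x): 1.6017/0.0833333 → 19 → t, 0.9813/0.0416667 → 23 → x; chars tx.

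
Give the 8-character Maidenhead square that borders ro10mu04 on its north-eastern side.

RO10mu15

Longitude extended square 0; +1 → 1.
Latitude extended square 4; +1 → 5.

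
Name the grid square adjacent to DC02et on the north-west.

Longitude subsquare e = 4; −1 → 3 = d.
Latitude subsquare t = 19; +1 → 20 = u.

DC02du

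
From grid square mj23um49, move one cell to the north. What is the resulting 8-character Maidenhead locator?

MJ23un40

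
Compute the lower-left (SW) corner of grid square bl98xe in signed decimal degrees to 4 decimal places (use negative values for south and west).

28.1667, -140.0833

Field B=1, L=11: +1·20° lon, +11·10° lat → SW at lon -160°, lat 20°.
Square 9, 8: +9·2° lon, +8·1° lat → SW at lon -142°, lat 28°.
Subsquare x=23, e=4: +23·0.0833333° lon, +4·0.0416667° lat → SW at lon -140.083°, lat 28.1667°.
latitude 28.1667, longitude -140.0833.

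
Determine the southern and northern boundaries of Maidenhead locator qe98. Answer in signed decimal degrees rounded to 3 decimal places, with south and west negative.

-42.000, -41.000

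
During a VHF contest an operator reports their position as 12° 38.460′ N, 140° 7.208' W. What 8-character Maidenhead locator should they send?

BK92wp53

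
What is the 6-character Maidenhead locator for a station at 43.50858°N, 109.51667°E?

ON43sm

Add 180° to longitude and 90° to latitude: 289.5167, 133.5086.
Field (20°×10°, letters A–R): 289.5167/20 → 14 → O, 133.5086/10 → 13 → N; chars ON.
Square (2°×1°, digits 0–9): 9.5167/2 → 4, 3.5086/1 → 3; chars 43.
Subsquare (5′×2.5′, letters a–x): 1.5167/0.0833333 → 18 → s, 0.5086/0.0416667 → 12 → m; chars sm.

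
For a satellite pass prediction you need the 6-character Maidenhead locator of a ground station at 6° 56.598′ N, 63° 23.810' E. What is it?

Offset from 180°W / 90°S: lon 243.3968°, lat 96.9433°.
Field (20°×10°, letters A–R): 243.3968/20 → 12 → M, 96.9433/10 → 9 → J; chars MJ.
Square (2°×1°, digits 0–9): 3.3968/2 → 1, 6.9433/1 → 6; chars 16.
Subsquare (5′×2.5′, letters a–x): 1.3968/0.0833333 → 16 → q, 0.9433/0.0416667 → 22 → w; chars qw.

MJ16qw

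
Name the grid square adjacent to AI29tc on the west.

AI29sc

Longitude subsquare t = 19; −1 → 18 = s.
The latitude characters are unchanged.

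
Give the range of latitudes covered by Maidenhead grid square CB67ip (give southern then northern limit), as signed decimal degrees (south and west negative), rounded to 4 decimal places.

-72.3750, -72.3333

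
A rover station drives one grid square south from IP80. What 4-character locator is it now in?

IO89

Latitude square 0; −1 → -1, wraps to 9, carry into field.
Latitude field P = 15; −1 → 14 = O.
The longitude characters are unchanged.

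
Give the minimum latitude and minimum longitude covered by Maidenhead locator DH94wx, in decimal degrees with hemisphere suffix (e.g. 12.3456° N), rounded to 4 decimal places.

15.0417° S, 100.1667° W

Field D=3, H=7: +3·20° lon, +7·10° lat → SW at lon -120°, lat -20°.
Square 9, 4: +9·2° lon, +4·1° lat → SW at lon -102°, lat -16°.
Subsquare w=22, x=23: +22·0.0833333° lon, +23·0.0416667° lat → SW at lon -100.167°, lat -15.0417°.
latitude 15.0417° S, longitude 100.1667° W.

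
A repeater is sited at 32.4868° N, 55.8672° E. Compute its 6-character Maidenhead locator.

LM72wl

Offset from 180°W / 90°S: lon 235.8672°, lat 122.4868°.
Field: lon ⌊235.8672/20⌋ = 11 → L; lat ⌊122.4868/10⌋ = 12 → M.
Square: lon ⌊15.8672/2⌋ = 7; lat ⌊2.4868/1⌋ = 2.
Subsquare: lon ⌊1.8672/0.0833333⌋ = 22 → w; lat ⌊0.4868/0.0416667⌋ = 11 → l.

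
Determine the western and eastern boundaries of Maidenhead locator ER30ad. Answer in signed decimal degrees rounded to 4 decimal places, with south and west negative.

-94.0000, -93.9167

Field E=4, R=17: +4·20° lon, +17·10° lat → SW at lon -100°, lat 80°.
Square 3, 0: +3·2° lon, +0·1° lat → SW at lon -94°, lat 80°.
Subsquare a=0, d=3: +0·0.0833333° lon, +3·0.0416667° lat → SW at lon -94°, lat 80.125°.
Cell spans 0.0833333° lon × 0.0416667° lat.
west -94.0000, east -93.9167.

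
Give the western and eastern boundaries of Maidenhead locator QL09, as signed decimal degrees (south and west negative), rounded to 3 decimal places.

140.000, 142.000

Field Q=16, L=11: +16·20° lon, +11·10° lat → SW at lon 140°, lat 20°.
Square 0, 9: +0·2° lon, +9·1° lat → SW at lon 140°, lat 29°.
Cell spans 2° lon × 1° lat.
west 140.000, east 142.000.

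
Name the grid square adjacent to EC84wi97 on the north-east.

Longitude extended square 9; +1 → 10, wraps to 0, carry into subsquare.
Longitude subsquare w = 22; +1 → 23 = x.
Latitude extended square 7; +1 → 8.

EC84xi08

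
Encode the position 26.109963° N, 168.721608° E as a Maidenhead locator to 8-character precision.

RL46ic66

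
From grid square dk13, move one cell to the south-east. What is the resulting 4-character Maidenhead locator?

DK22

Longitude square 1; +1 → 2.
Latitude square 3; −1 → 2.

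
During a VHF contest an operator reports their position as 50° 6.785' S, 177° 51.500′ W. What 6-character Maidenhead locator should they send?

AD19bv

Add 180° to longitude and 90° to latitude: 2.1417, 39.8869.
Field: lon ⌊2.1417/20⌋ = 0 → A; lat ⌊39.8869/10⌋ = 3 → D.
Square: lon ⌊2.1417/2⌋ = 1; lat ⌊9.8869/1⌋ = 9.
Subsquare: lon ⌊0.1417/0.0833333⌋ = 1 → b; lat ⌊0.8869/0.0416667⌋ = 21 → v.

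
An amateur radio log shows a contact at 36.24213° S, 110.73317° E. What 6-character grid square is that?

Shift to the Maidenhead origin (180°W, 90°S): lon 290.7332, lat 53.7579.
Field: 290.7332/20 → 14 → O, 53.7579/10 → 5 → F; chars OF.
Square: 10.7332/2 → 5, 3.7579/1 → 3; chars 53.
Subsquare: 0.7332/0.0833333 → 8 → i, 0.7579/0.0416667 → 18 → s; chars is.

OF53is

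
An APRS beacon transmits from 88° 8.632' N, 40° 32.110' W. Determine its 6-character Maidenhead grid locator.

Offset from 180°W / 90°S: lon 139.4648°, lat 178.1439°.
Field: lon ⌊139.4648/20⌋ = 6 → G; lat ⌊178.1439/10⌋ = 17 → R.
Square: lon ⌊19.4648/2⌋ = 9; lat ⌊8.1439/1⌋ = 8.
Subsquare: lon ⌊1.4648/0.0833333⌋ = 17 → r; lat ⌊0.1439/0.0416667⌋ = 3 → d.

GR98rd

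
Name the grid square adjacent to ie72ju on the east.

Longitude subsquare j = 9; +1 → 10 = k.
The latitude characters are unchanged.

IE72ku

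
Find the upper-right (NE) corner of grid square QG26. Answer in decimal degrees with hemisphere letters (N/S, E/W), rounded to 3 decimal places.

Field Q=16, G=6: +16·20° lon, +6·10° lat → SW at lon 140°, lat -30°.
Square 2, 6: +2·2° lon, +6·1° lat → SW at lon 144°, lat -24°.
Cell spans 2° lon × 1° lat. NE corner is SW corner plus one full cell.
latitude 23.000° S, longitude 146.000° E.

23.000° S, 146.000° E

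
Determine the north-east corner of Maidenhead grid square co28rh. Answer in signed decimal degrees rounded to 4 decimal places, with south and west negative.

58.3333, -134.5000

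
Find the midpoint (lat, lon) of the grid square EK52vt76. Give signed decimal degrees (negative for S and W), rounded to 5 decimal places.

Field E=4, K=10: +4·20° lon, +10·10° lat → SW at lon -100°, lat 10°.
Square 5, 2: +5·2° lon, +2·1° lat → SW at lon -90°, lat 12°.
Subsquare v=21, t=19: +21·0.0833333° lon, +19·0.0416667° lat → SW at lon -88.25°, lat 12.7917°.
Extended square 7, 6: +7·0.00833333° lon, +6·0.00416667° lat → SW at lon -88.1917°, lat 12.8167°.
Cell spans 0.00833333° lon × 0.00416667° lat. Centre is SW corner plus half of each.
latitude 12.81875, longitude -88.18750.

12.81875, -88.18750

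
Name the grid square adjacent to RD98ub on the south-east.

Longitude subsquare u = 20; +1 → 21 = v.
Latitude subsquare b = 1; −1 → 0 = a.

RD98va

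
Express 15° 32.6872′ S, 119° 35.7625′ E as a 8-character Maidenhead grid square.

Shift to the Maidenhead origin (180°W, 90°S): lon 299.59604, lat 74.45521.
Field: lon ⌊299.59604/20⌋ = 14 → O; lat ⌊74.45521/10⌋ = 7 → H.
Square: lon ⌊19.59604/2⌋ = 9; lat ⌊4.45521/1⌋ = 4.
Subsquare: lon ⌊1.59604/0.0833333⌋ = 19 → t; lat ⌊0.45521/0.0416667⌋ = 10 → k.
Extended square: lon ⌊0.01271/0.00833333⌋ = 1; lat ⌊0.03855/0.00416667⌋ = 9.

OH94tk19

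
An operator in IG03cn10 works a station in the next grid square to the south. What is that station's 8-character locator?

Latitude extended square 0; −1 → -1, wraps to 9, carry into subsquare.
Latitude subsquare n = 13; −1 → 12 = m.
The longitude characters are unchanged.

IG03cm19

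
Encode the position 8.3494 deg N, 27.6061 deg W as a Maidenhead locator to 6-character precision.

HJ68ei

Offset from 180°W / 90°S: lon 152.3939°, lat 98.3494°.
Field: lon ⌊152.3939/20⌋ = 7 → H; lat ⌊98.3494/10⌋ = 9 → J.
Square: lon ⌊12.3939/2⌋ = 6; lat ⌊8.3494/1⌋ = 8.
Subsquare: lon ⌊0.3939/0.0833333⌋ = 4 → e; lat ⌊0.3494/0.0416667⌋ = 8 → i.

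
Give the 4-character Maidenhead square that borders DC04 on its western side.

CC94

Longitude square 0; −1 → -1, wraps to 9, carry into field.
Longitude field D = 3; −1 → 2 = C.
The latitude characters are unchanged.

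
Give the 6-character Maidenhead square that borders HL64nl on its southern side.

HL64nk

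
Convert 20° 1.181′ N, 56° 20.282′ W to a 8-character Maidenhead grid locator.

GL10ta94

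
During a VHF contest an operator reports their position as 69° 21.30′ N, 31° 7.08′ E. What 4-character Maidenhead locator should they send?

KP59

Offset from 180°W / 90°S: lon 211.12°, lat 159.36°.
Field: 211.12/20 → 10 → K, 159.36/10 → 15 → P; chars KP.
Square: 11.12/2 → 5, 9.36/1 → 9; chars 59.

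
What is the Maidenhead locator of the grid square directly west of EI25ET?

EI25dt

Longitude subsquare e = 4; −1 → 3 = d.
The latitude characters are unchanged.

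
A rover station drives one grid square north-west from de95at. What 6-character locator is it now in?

DE85xu

Longitude subsquare a = 0; −1 → -1, wraps to 23 = x, carry into square.
Longitude square 9; −1 → 8.
Latitude subsquare t = 19; +1 → 20 = u.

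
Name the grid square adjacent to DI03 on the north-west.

CI94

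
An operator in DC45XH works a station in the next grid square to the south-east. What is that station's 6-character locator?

DC55ag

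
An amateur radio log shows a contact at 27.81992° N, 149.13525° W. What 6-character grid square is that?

Add 180° to longitude and 90° to latitude: 30.8647, 117.8199.
Field (20°×10°, letters A–R): 30.8647/20 → 1 → B, 117.8199/10 → 11 → L; chars BL.
Square (2°×1°, digits 0–9): 10.8647/2 → 5, 7.8199/1 → 7; chars 57.
Subsquare (5′×2.5′, letters a–x): 0.8647/0.0833333 → 10 → k, 0.8199/0.0416667 → 19 → t; chars kt.

BL57kt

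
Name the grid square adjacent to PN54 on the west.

PN44

Longitude square 5; −1 → 4.
The latitude characters are unchanged.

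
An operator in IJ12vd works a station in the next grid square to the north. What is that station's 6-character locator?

Latitude subsquare d = 3; +1 → 4 = e.
The longitude characters are unchanged.

IJ12ve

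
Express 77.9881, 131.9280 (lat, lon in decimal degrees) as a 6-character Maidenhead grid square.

PQ57xx

Offset from 180°W / 90°S: lon 311.9280°, lat 167.9881°.
Field: 311.9280/20 → 15 → P, 167.9881/10 → 16 → Q; chars PQ.
Square: 11.9280/2 → 5, 7.9881/1 → 7; chars 57.
Subsquare: 1.9280/0.0833333 → 23 → x, 0.9881/0.0416667 → 23 → x; chars xx.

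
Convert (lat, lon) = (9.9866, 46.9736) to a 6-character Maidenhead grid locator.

LJ39lx

Add 180° to longitude and 90° to latitude: 226.9736, 99.9866.
Field: lon ⌊226.9736/20⌋ = 11 → L; lat ⌊99.9866/10⌋ = 9 → J.
Square: lon ⌊6.9736/2⌋ = 3; lat ⌊9.9866/1⌋ = 9.
Subsquare: lon ⌊0.9736/0.0833333⌋ = 11 → l; lat ⌊0.9866/0.0416667⌋ = 23 → x.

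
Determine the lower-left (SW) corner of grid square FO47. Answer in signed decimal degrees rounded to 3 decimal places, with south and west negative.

Field F=5, O=14: +5·20° lon, +14·10° lat → SW at lon -80°, lat 50°.
Square 4, 7: +4·2° lon, +7·1° lat → SW at lon -72°, lat 57°.
latitude 57.000, longitude -72.000.

57.000, -72.000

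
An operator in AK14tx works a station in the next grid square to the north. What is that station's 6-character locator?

Latitude subsquare x = 23; +1 → 24, wraps to 0 = a, carry into square.
Latitude square 4; +1 → 5.
The longitude characters are unchanged.

AK15ta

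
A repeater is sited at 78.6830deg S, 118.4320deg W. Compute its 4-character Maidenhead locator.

DB01

Shift to the Maidenhead origin (180°W, 90°S): lon 61.57, lat 11.32.
Field: 61.57/20 → 3 → D, 11.32/10 → 1 → B; chars DB.
Square: 1.57/2 → 0, 1.32/1 → 1; chars 01.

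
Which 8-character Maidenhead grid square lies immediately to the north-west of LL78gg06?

Longitude extended square 0; −1 → -1, wraps to 9, carry into subsquare.
Longitude subsquare g = 6; −1 → 5 = f.
Latitude extended square 6; +1 → 7.

LL78fg97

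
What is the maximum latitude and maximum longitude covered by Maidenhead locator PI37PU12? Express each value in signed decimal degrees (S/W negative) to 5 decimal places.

-2.15417, 127.26667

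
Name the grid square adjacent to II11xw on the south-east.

II21av

Longitude subsquare x = 23; +1 → 24, wraps to 0 = a, carry into square.
Longitude square 1; +1 → 2.
Latitude subsquare w = 22; −1 → 21 = v.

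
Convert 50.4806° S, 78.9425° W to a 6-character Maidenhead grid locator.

FD09mm

Shift to the Maidenhead origin (180°W, 90°S): lon 101.0575, lat 39.5194.
Field: 101.0575/20 → 5 → F, 39.5194/10 → 3 → D; chars FD.
Square: 1.0575/2 → 0, 9.5194/1 → 9; chars 09.
Subsquare: 1.0575/0.0833333 → 12 → m, 0.5194/0.0416667 → 12 → m; chars mm.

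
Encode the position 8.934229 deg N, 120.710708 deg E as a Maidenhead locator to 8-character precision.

Shift to the Maidenhead origin (180°W, 90°S): lon 300.71071, lat 98.93423.
Field (20°×10°, letters A–R): 300.71071/20 → 15 → P, 98.93423/10 → 9 → J; chars PJ.
Square (2°×1°, digits 0–9): 0.71071/2 → 0, 8.93423/1 → 8; chars 08.
Subsquare (5′×2.5′, letters a–x): 0.71071/0.0833333 → 8 → i, 0.93423/0.0416667 → 22 → w; chars iw.
Extended square (30″×15″, digits 0–9): 0.04404/0.00833333 → 5, 0.01756/0.00416667 → 4; chars 54.

PJ08iw54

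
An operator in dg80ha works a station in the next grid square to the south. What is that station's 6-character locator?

DF89hx

Latitude subsquare a = 0; −1 → -1, wraps to 23 = x, carry into square.
Latitude square 0; −1 → -1, wraps to 9, carry into field.
Latitude field G = 6; −1 → 5 = F.
The longitude characters are unchanged.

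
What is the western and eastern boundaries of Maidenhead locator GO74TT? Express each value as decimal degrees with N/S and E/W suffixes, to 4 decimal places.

44.4167° W, 44.3333° W

Field G=6, O=14: +6·20° lon, +14·10° lat → SW at lon -60°, lat 50°.
Square 7, 4: +7·2° lon, +4·1° lat → SW at lon -46°, lat 54°.
Subsquare t=19, t=19: +19·0.0833333° lon, +19·0.0416667° lat → SW at lon -44.4167°, lat 54.7917°.
Cell spans 0.0833333° lon × 0.0416667° lat.
west 44.4167° W, east 44.3333° W.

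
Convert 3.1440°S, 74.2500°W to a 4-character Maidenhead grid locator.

FI26

Offset from 180°W / 90°S: lon 105.75°, lat 86.86°.
Field: 105.75/20 → 5 → F, 86.86/10 → 8 → I; chars FI.
Square: 5.75/2 → 2, 6.86/1 → 6; chars 26.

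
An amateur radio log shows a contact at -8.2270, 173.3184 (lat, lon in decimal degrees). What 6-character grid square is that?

RI61ps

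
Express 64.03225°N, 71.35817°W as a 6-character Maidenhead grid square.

FP44ha

Shift to the Maidenhead origin (180°W, 90°S): lon 108.6418, lat 154.0323.
Field (20°×10°, letters A–R): 108.6418/20 → 5 → F, 154.0323/10 → 15 → P; chars FP.
Square (2°×1°, digits 0–9): 8.6418/2 → 4, 4.0323/1 → 4; chars 44.
Subsquare (5′×2.5′, letters a–x): 0.6418/0.0833333 → 7 → h, 0.0323/0.0416667 → 0 → a; chars ha.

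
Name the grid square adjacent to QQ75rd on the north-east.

Longitude subsquare r = 17; +1 → 18 = s.
Latitude subsquare d = 3; +1 → 4 = e.

QQ75se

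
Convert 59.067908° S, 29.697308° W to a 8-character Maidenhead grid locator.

Offset from 180°W / 90°S: lon 150.30269°, lat 30.93209°.
Field: 150.30269/20 → 7 → H, 30.93209/10 → 3 → D; chars HD.
Square: 10.30269/2 → 5, 0.93209/1 → 0; chars 50.
Subsquare: 0.30269/0.0833333 → 3 → d, 0.93209/0.0416667 → 22 → w; chars dw.
Extended square: 0.05269/0.00833333 → 6, 0.01543/0.00416667 → 3; chars 63.

HD50dw63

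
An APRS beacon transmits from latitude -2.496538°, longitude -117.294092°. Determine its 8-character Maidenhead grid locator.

Add 180° to longitude and 90° to latitude: 62.70591, 87.50346.
Field (20°×10°, letters A–R): 62.70591/20 → 3 → D, 87.50346/10 → 8 → I; chars DI.
Square (2°×1°, digits 0–9): 2.70591/2 → 1, 7.50346/1 → 7; chars 17.
Subsquare (5′×2.5′, letters a–x): 0.70591/0.0833333 → 8 → i, 0.50346/0.0416667 → 12 → m; chars im.
Extended square (30″×15″, digits 0–9): 0.03924/0.00833333 → 4, 0.00346/0.00416667 → 0; chars 40.

DI17im40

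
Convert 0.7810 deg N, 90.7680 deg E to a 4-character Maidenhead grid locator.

NJ50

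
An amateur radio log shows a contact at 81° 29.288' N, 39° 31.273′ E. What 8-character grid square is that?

Add 180° to longitude and 90° to latitude: 219.52122, 171.48813.
Field: lon ⌊219.52122/20⌋ = 10 → K; lat ⌊171.48813/10⌋ = 17 → R.
Square: lon ⌊19.52122/2⌋ = 9; lat ⌊1.48813/1⌋ = 1.
Subsquare: lon ⌊1.52122/0.0833333⌋ = 18 → s; lat ⌊0.48813/0.0416667⌋ = 11 → l.
Extended square: lon ⌊0.02122/0.00833333⌋ = 2; lat ⌊0.02980/0.00416667⌋ = 7.

KR91sl27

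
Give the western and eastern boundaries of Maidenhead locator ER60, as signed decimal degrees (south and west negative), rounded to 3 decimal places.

-88.000, -86.000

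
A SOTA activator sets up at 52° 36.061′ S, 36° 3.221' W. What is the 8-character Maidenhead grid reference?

Offset from 180°W / 90°S: lon 143.94632°, lat 37.39898°.
Field (20°×10°, letters A–R): lon ⌊143.94632/20⌋ = 7 → H; lat ⌊37.39898/10⌋ = 3 → D.
Square (2°×1°, digits 0–9): lon ⌊3.94632/2⌋ = 1; lat ⌊7.39898/1⌋ = 7.
Subsquare (5′×2.5′, letters a–x): lon ⌊1.94632/0.0833333⌋ = 23 → x; lat ⌊0.39898/0.0416667⌋ = 9 → j.
Extended square (30″×15″, digits 0–9): lon ⌊0.02965/0.00833333⌋ = 3; lat ⌊0.02398/0.00416667⌋ = 5.

HD17xj35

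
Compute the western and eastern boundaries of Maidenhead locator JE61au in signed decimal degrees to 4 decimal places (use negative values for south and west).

12.0000, 12.0833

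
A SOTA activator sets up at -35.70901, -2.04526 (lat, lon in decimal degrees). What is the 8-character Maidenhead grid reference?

IF84xg49

Shift to the Maidenhead origin (180°W, 90°S): lon 177.95474, lat 54.29099.
Field: lon ⌊177.95474/20⌋ = 8 → I; lat ⌊54.29099/10⌋ = 5 → F.
Square: lon ⌊17.95474/2⌋ = 8; lat ⌊4.29099/1⌋ = 4.
Subsquare: lon ⌊1.95474/0.0833333⌋ = 23 → x; lat ⌊0.29099/0.0416667⌋ = 6 → g.
Extended square: lon ⌊0.03807/0.00833333⌋ = 4; lat ⌊0.04099/0.00416667⌋ = 9.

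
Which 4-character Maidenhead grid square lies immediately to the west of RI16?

RI06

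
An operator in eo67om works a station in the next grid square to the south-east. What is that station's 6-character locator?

EO67pl

Longitude subsquare o = 14; +1 → 15 = p.
Latitude subsquare m = 12; −1 → 11 = l.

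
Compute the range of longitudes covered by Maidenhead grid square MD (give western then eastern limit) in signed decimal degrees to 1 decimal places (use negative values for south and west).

Field M=12, D=3: +12·20° lon, +3·10° lat → SW at lon 60°, lat -60°.
Cell spans 20° lon × 10° lat.
west 60.0, east 80.0.

60.0, 80.0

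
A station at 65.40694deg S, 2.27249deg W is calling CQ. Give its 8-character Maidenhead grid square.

IC84uo72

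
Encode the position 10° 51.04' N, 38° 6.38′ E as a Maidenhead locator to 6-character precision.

KK90bu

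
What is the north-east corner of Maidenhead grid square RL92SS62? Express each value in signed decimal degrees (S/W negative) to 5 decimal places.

22.76250, 179.55833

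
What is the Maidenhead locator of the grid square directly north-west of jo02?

IO93

Longitude square 0; −1 → -1, wraps to 9, carry into field.
Longitude field J = 9; −1 → 8 = I.
Latitude square 2; +1 → 3.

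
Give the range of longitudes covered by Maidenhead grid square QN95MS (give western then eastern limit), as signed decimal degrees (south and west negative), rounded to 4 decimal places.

Field Q=16, N=13: +16·20° lon, +13·10° lat → SW at lon 140°, lat 40°.
Square 9, 5: +9·2° lon, +5·1° lat → SW at lon 158°, lat 45°.
Subsquare m=12, s=18: +12·0.0833333° lon, +18·0.0416667° lat → SW at lon 159°, lat 45.75°.
Cell spans 0.0833333° lon × 0.0416667° lat.
west 159.0000, east 159.0833.

159.0000, 159.0833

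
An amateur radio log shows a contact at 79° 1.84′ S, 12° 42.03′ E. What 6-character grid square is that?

JB60ix

Offset from 180°W / 90°S: lon 192.7005°, lat 10.9693°.
Field (20°×10°, letters A–R): 192.7005/20 → 9 → J, 10.9693/10 → 1 → B; chars JB.
Square (2°×1°, digits 0–9): 12.7005/2 → 6, 0.9693/1 → 0; chars 60.
Subsquare (5′×2.5′, letters a–x): 0.7005/0.0833333 → 8 → i, 0.9693/0.0416667 → 23 → x; chars ix.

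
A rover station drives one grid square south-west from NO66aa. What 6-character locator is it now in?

Longitude subsquare a = 0; −1 → -1, wraps to 23 = x, carry into square.
Longitude square 6; −1 → 5.
Latitude subsquare a = 0; −1 → -1, wraps to 23 = x, carry into square.
Latitude square 6; −1 → 5.

NO55xx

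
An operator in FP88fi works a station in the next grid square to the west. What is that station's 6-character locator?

FP88ei

Longitude subsquare f = 5; −1 → 4 = e.
The latitude characters are unchanged.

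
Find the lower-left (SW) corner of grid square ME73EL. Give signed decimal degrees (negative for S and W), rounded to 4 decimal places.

-46.5417, 74.3333

Field M=12, E=4: +12·20° lon, +4·10° lat → SW at lon 60°, lat -50°.
Square 7, 3: +7·2° lon, +3·1° lat → SW at lon 74°, lat -47°.
Subsquare e=4, l=11: +4·0.0833333° lon, +11·0.0416667° lat → SW at lon 74.3333°, lat -46.5417°.
latitude -46.5417, longitude 74.3333.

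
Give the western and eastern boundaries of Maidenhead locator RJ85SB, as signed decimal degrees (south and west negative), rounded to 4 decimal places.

177.5000, 177.5833

Field R=17, J=9: +17·20° lon, +9·10° lat → SW at lon 160°, lat 0°.
Square 8, 5: +8·2° lon, +5·1° lat → SW at lon 176°, lat 5°.
Subsquare s=18, b=1: +18·0.0833333° lon, +1·0.0416667° lat → SW at lon 177.5°, lat 5.04167°.
Cell spans 0.0833333° lon × 0.0416667° lat.
west 177.5000, east 177.5833.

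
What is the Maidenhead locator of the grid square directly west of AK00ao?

RK90xo

Longitude subsquare a = 0; −1 → -1, wraps to 23 = x, carry into square.
Longitude square 0; −1 → -1, wraps to 9, carry into field.
Longitude field A = 0; −1 → -1, wraps to 17 = R, wrapping around the antimeridian.
The latitude characters are unchanged.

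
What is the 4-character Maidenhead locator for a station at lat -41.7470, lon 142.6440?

Offset from 180°W / 90°S: lon 322.64°, lat 48.25°.
Field: lon ⌊322.64/20⌋ = 16 → Q; lat ⌊48.25/10⌋ = 4 → E.
Square: lon ⌊2.64/2⌋ = 1; lat ⌊8.25/1⌋ = 8.

QE18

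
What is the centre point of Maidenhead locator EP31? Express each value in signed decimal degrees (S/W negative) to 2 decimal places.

Field E=4, P=15: +4·20° lon, +15·10° lat → SW at lon -100°, lat 60°.
Square 3, 1: +3·2° lon, +1·1° lat → SW at lon -94°, lat 61°.
Cell spans 2° lon × 1° lat. Centre is SW corner plus half of each.
latitude 61.50, longitude -93.00.

61.50, -93.00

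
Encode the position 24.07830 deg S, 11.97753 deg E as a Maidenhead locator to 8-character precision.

JG55xw71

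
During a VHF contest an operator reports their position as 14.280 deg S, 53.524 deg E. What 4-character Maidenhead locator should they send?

LH65

Add 180° to longitude and 90° to latitude: 233.52, 75.72.
Field (20°×10°, letters A–R): 233.52/20 → 11 → L, 75.72/10 → 7 → H; chars LH.
Square (2°×1°, digits 0–9): 13.52/2 → 6, 5.72/1 → 5; chars 65.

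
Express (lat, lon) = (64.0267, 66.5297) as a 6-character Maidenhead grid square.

MP34ga

Add 180° to longitude and 90° to latitude: 246.5297, 154.0267.
Field (20°×10°, letters A–R): lon ⌊246.5297/20⌋ = 12 → M; lat ⌊154.0267/10⌋ = 15 → P.
Square (2°×1°, digits 0–9): lon ⌊6.5297/2⌋ = 3; lat ⌊4.0267/1⌋ = 4.
Subsquare (5′×2.5′, letters a–x): lon ⌊0.5297/0.0833333⌋ = 6 → g; lat ⌊0.0267/0.0416667⌋ = 0 → a.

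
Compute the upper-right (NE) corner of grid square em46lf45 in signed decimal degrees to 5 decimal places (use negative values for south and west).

36.23333, -91.04167

Field E=4, M=12: +4·20° lon, +12·10° lat → SW at lon -100°, lat 30°.
Square 4, 6: +4·2° lon, +6·1° lat → SW at lon -92°, lat 36°.
Subsquare l=11, f=5: +11·0.0833333° lon, +5·0.0416667° lat → SW at lon -91.0833°, lat 36.2083°.
Extended square 4, 5: +4·0.00833333° lon, +5·0.00416667° lat → SW at lon -91.05°, lat 36.2292°.
Cell spans 0.00833333° lon × 0.00416667° lat. NE corner is SW corner plus one full cell.
latitude 36.23333, longitude -91.04167.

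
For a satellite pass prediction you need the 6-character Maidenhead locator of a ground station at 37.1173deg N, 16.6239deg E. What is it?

Add 180° to longitude and 90° to latitude: 196.6239, 127.1173.
Field (20°×10°, letters A–R): 196.6239/20 → 9 → J, 127.1173/10 → 12 → M; chars JM.
Square (2°×1°, digits 0–9): 16.6239/2 → 8, 7.1173/1 → 7; chars 87.
Subsquare (5′×2.5′, letters a–x): 0.6239/0.0833333 → 7 → h, 0.1173/0.0416667 → 2 → c; chars hc.

JM87hc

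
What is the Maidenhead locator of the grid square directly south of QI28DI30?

QI28dh39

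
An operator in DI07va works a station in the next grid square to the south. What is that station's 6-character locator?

Latitude subsquare a = 0; −1 → -1, wraps to 23 = x, carry into square.
Latitude square 7; −1 → 6.
The longitude characters are unchanged.

DI06vx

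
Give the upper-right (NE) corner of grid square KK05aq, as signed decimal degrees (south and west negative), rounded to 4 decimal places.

15.7083, 20.0833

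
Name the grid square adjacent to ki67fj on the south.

KI67fi

Latitude subsquare j = 9; −1 → 8 = i.
The longitude characters are unchanged.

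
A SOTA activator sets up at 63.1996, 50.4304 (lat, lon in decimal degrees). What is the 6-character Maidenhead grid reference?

LP53fe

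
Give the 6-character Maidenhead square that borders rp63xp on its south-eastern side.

RP73ao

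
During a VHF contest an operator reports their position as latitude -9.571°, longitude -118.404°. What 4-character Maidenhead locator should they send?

DI00

Shift to the Maidenhead origin (180°W, 90°S): lon 61.60, lat 80.43.
Field (20°×10°, letters A–R): 61.60/20 → 3 → D, 80.43/10 → 8 → I; chars DI.
Square (2°×1°, digits 0–9): 1.60/2 → 0, 0.43/1 → 0; chars 00.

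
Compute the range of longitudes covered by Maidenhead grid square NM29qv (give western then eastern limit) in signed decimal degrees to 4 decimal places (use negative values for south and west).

Field N=13, M=12: +13·20° lon, +12·10° lat → SW at lon 80°, lat 30°.
Square 2, 9: +2·2° lon, +9·1° lat → SW at lon 84°, lat 39°.
Subsquare q=16, v=21: +16·0.0833333° lon, +21·0.0416667° lat → SW at lon 85.3333°, lat 39.875°.
Cell spans 0.0833333° lon × 0.0416667° lat.
west 85.3333, east 85.4167.

85.3333, 85.4167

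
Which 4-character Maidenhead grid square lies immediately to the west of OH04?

NH94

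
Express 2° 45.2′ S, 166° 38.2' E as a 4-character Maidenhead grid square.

Shift to the Maidenhead origin (180°W, 90°S): lon 346.64, lat 87.25.
Field: 346.64/20 → 17 → R, 87.25/10 → 8 → I; chars RI.
Square: 6.64/2 → 3, 7.25/1 → 7; chars 37.

RI37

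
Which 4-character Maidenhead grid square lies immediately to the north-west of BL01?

AL92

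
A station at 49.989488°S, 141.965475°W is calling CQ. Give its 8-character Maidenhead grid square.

Offset from 180°W / 90°S: lon 38.03453°, lat 40.01051°.
Field (20°×10°, letters A–R): lon ⌊38.03453/20⌋ = 1 → B; lat ⌊40.01051/10⌋ = 4 → E.
Square (2°×1°, digits 0–9): lon ⌊18.03453/2⌋ = 9; lat ⌊0.01051/1⌋ = 0.
Subsquare (5′×2.5′, letters a–x): lon ⌊0.03453/0.0833333⌋ = 0 → a; lat ⌊0.01051/0.0416667⌋ = 0 → a.
Extended square (30″×15″, digits 0–9): lon ⌊0.03453/0.00833333⌋ = 4; lat ⌊0.01051/0.00416667⌋ = 2.

BE90aa42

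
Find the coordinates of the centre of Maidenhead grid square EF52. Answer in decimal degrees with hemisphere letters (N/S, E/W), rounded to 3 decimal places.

37.500° S, 89.000° W

Field E=4, F=5: +4·20° lon, +5·10° lat → SW at lon -100°, lat -40°.
Square 5, 2: +5·2° lon, +2·1° lat → SW at lon -90°, lat -38°.
Cell spans 2° lon × 1° lat. Centre is SW corner plus half of each.
latitude 37.500° S, longitude 89.000° W.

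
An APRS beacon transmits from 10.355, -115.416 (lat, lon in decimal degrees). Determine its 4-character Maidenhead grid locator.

Shift to the Maidenhead origin (180°W, 90°S): lon 64.58, lat 100.36.
Field: lon ⌊64.58/20⌋ = 3 → D; lat ⌊100.36/10⌋ = 10 → K.
Square: lon ⌊4.58/2⌋ = 2; lat ⌊0.36/1⌋ = 0.

DK20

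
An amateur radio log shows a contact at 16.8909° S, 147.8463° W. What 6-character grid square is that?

BH63bc

Offset from 180°W / 90°S: lon 32.1537°, lat 73.1091°.
Field: 32.1537/20 → 1 → B, 73.1091/10 → 7 → H; chars BH.
Square: 12.1537/2 → 6, 3.1091/1 → 3; chars 63.
Subsquare: 0.1537/0.0833333 → 1 → b, 0.1091/0.0416667 → 2 → c; chars bc.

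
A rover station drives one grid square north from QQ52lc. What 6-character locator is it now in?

Latitude subsquare c = 2; +1 → 3 = d.
The longitude characters are unchanged.

QQ52ld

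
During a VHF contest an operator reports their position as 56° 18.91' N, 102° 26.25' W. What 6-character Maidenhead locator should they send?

Shift to the Maidenhead origin (180°W, 90°S): lon 77.5625, lat 146.3152.
Field: 77.5625/20 → 3 → D, 146.3152/10 → 14 → O; chars DO.
Square: 17.5625/2 → 8, 6.3152/1 → 6; chars 86.
Subsquare: 1.5625/0.0833333 → 18 → s, 0.3152/0.0416667 → 7 → h; chars sh.

DO86sh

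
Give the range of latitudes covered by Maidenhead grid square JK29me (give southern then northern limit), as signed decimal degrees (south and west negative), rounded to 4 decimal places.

Field J=9, K=10: +9·20° lon, +10·10° lat → SW at lon 0°, lat 10°.
Square 2, 9: +2·2° lon, +9·1° lat → SW at lon 4°, lat 19°.
Subsquare m=12, e=4: +12·0.0833333° lon, +4·0.0416667° lat → SW at lon 5°, lat 19.1667°.
Cell spans 0.0833333° lon × 0.0416667° lat.
south 19.1667, north 19.2083.

19.1667, 19.2083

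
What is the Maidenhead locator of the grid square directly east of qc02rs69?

Longitude extended square 6; +1 → 7.
The latitude characters are unchanged.

QC02rs79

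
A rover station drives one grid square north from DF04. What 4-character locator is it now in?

DF05

Latitude square 4; +1 → 5.
The longitude characters are unchanged.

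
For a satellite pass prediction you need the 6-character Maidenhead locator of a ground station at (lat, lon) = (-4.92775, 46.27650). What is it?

LI35db

Add 180° to longitude and 90° to latitude: 226.2765, 85.0722.
Field: lon ⌊226.2765/20⌋ = 11 → L; lat ⌊85.0722/10⌋ = 8 → I.
Square: lon ⌊6.2765/2⌋ = 3; lat ⌊5.0722/1⌋ = 5.
Subsquare: lon ⌊0.2765/0.0833333⌋ = 3 → d; lat ⌊0.0722/0.0416667⌋ = 1 → b.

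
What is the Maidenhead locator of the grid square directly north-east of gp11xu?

GP21av

Longitude subsquare x = 23; +1 → 24, wraps to 0 = a, carry into square.
Longitude square 1; +1 → 2.
Latitude subsquare u = 20; +1 → 21 = v.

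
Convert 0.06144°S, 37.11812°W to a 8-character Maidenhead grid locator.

Offset from 180°W / 90°S: lon 142.88188°, lat 89.93856°.
Field (20°×10°, letters A–R): 142.88188/20 → 7 → H, 89.93856/10 → 8 → I; chars HI.
Square (2°×1°, digits 0–9): 2.88188/2 → 1, 9.93856/1 → 9; chars 19.
Subsquare (5′×2.5′, letters a–x): 0.88188/0.0833333 → 10 → k, 0.93856/0.0416667 → 22 → w; chars kw.
Extended square (30″×15″, digits 0–9): 0.04855/0.00833333 → 5, 0.02189/0.00416667 → 5; chars 55.

HI19kw55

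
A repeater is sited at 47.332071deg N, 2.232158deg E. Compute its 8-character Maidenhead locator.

JN17ch79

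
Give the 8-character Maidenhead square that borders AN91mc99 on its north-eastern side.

AN91nd00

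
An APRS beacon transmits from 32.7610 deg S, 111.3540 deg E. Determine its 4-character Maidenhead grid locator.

OF57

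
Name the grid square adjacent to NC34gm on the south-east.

NC34hl

Longitude subsquare g = 6; +1 → 7 = h.
Latitude subsquare m = 12; −1 → 11 = l.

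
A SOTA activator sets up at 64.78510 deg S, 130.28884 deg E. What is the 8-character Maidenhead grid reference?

Shift to the Maidenhead origin (180°W, 90°S): lon 310.28884, lat 25.21490.
Field: lon ⌊310.28884/20⌋ = 15 → P; lat ⌊25.21490/10⌋ = 2 → C.
Square: lon ⌊10.28884/2⌋ = 5; lat ⌊5.21490/1⌋ = 5.
Subsquare: lon ⌊0.28884/0.0833333⌋ = 3 → d; lat ⌊0.21490/0.0416667⌋ = 5 → f.
Extended square: lon ⌊0.03884/0.00833333⌋ = 4; lat ⌊0.00657/0.00416667⌋ = 1.

PC55df41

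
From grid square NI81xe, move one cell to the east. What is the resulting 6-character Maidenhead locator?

Longitude subsquare x = 23; +1 → 24, wraps to 0 = a, carry into square.
Longitude square 8; +1 → 9.
The latitude characters are unchanged.

NI91ae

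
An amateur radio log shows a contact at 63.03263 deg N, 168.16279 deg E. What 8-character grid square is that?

Add 180° to longitude and 90° to latitude: 348.16279, 153.03263.
Field (20°×10°, letters A–R): lon ⌊348.16279/20⌋ = 17 → R; lat ⌊153.03263/10⌋ = 15 → P.
Square (2°×1°, digits 0–9): lon ⌊8.16279/2⌋ = 4; lat ⌊3.03263/1⌋ = 3.
Subsquare (5′×2.5′, letters a–x): lon ⌊0.16279/0.0833333⌋ = 1 → b; lat ⌊0.03263/0.0416667⌋ = 0 → a.
Extended square (30″×15″, digits 0–9): lon ⌊0.07946/0.00833333⌋ = 9; lat ⌊0.03263/0.00416667⌋ = 7.

RP43ba97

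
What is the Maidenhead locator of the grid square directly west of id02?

HD92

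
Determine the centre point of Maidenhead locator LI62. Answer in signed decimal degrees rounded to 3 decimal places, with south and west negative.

-7.500, 53.000

Field L=11, I=8: +11·20° lon, +8·10° lat → SW at lon 40°, lat -10°.
Square 6, 2: +6·2° lon, +2·1° lat → SW at lon 52°, lat -8°.
Cell spans 2° lon × 1° lat. Centre is SW corner plus half of each.
latitude -7.500, longitude 53.000.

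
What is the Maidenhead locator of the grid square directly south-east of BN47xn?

BN57am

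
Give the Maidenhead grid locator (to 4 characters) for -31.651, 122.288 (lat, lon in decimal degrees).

PF18

Offset from 180°W / 90°S: lon 302.29°, lat 58.35°.
Field (20°×10°, letters A–R): 302.29/20 → 15 → P, 58.35/10 → 5 → F; chars PF.
Square (2°×1°, digits 0–9): 2.29/2 → 1, 8.35/1 → 8; chars 18.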